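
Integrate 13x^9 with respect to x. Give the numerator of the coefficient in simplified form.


Apply the power rule for integration:
integral of ax^n dx = a/(n+1) * x^(n+1) + C
integral of 13x^9 dx
= 13/10 * x^10 + C
The coefficient in lowest terms is 13/10, and its numerator is 13

13


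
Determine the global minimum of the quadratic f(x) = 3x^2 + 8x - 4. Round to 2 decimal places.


For a quadratic f(x) = ax^2 + bx + c with a > 0, the minimum is at the vertex.
Vertex x-coordinate: x = -b/(2a)
x = -(8) / (2 * 3)
x = -8/6 = -4/3
Substitute back to find the minimum value:
f(-4/3) = 3 * (-4/3)^2 + 8 * (-4/3) - 4
= 16/3 - 32/3 - 4
= -28/3 ≈ -9.33

-9.33


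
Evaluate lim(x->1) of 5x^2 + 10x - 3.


Since polynomials are continuous, we use direct substitution.
lim(x->1) of 5x^2 + 10x - 3
= 5 * 1^2 + 10 * 1 - 3
= 5 + 10 - 3
= 12

12


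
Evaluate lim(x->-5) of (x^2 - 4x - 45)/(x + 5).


Direct substitution gives 0/0, so we factor the numerator.
Factor: (x^2 - 4x - 45) = (x + 5)(x - 9)
Cancel the common factor (x + 5):
(x^2 - 4x - 45)/(x + 5) = (x - 9)
Now substitute x = -5:
= (-5) - (9) = -14

-14


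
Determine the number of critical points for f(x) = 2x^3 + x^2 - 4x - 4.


Find where f'(x) = 0:
f(x) = 2x^3 + x^2 - 4x - 4
f'(x) = 6x^2 + 2x - 4
This is a quadratic in x. Use the discriminant to count real roots.
Discriminant = (2)^2 - 4 * 6 * (-4)
= 4 - (-96)
= 100
Since discriminant > 0, f'(x) = 0 has 2 real solutions.
Number of critical points: 2

2


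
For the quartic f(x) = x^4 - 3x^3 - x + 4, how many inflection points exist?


Inflection points occur where f''(x) = 0 and concavity changes.
f(x) = x^4 - 3x^3 - x + 4
f'(x) = 4x^3 - 9x^2 - 1
f''(x) = 12x^2 - 18x
This is a quadratic in x. Use the discriminant to count real roots.
Discriminant = (-18)^2 - 4 * 12 * 0
= 324 - 0
= 324
Since discriminant > 0, f''(x) = 0 has 2 distinct real solutions.
A quadratic with two distinct real roots changes sign at each root, so concavity changes at both.
Number of inflection points: 2

2


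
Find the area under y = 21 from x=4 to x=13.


The area under a constant function y = 21 is a rectangle.
Width = 13 - 4 = 9
Height = 21
Area = width * height
= 9 * 21
= 189

189


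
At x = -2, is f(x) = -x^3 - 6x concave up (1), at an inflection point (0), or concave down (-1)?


Concavity is determined by the sign of f''(x).
f(x) = -x^3 - 6x
f'(x) = -3x^2 - 6
f''(x) = -6x
f''(-2) = -6 * (-2) + 0
= 12 + 0
= 12
Since f''(-2) > 0, the function is concave up (1)

1


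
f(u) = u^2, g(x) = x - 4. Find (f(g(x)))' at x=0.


Using the chain rule: (f(g(x)))' = f'(g(x)) * g'(x)
First, find g(0):
g(0) = 1 * 0 - 4 = -4
Next, f'(u) = 2u
And g'(x) = 1
So f'(g(0)) * g'(0)
= 2 * (-4) * 1
= -8

-8


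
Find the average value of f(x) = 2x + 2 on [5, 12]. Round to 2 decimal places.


Average value = 1/(b-a) * integral from a to b of f(x) dx
First compute the integral of 2x + 2:
F(x) = x^2 + 2x
F(12) = 1 * 144 + 2 * 12 = 168
F(5) = 1 * 25 + 2 * 5 = 35
Integral = 168 - 35 = 133
Average = 133 / (12 - 5) = 133 / 7
= 19 = 19.00

19.00


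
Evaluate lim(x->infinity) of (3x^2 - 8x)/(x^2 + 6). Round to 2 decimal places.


For limits at infinity with equal-degree polynomials,
we compare leading coefficients.
Numerator leading term: 3x^2
Denominator leading term: x^2
Divide both by x^2:
lim = (3 - 8/x) / (1 + 6/x^2)
As x -> infinity, the 1/x and 1/x^2 terms vanish:
= 3/1 = 3 = 3.00

3.00


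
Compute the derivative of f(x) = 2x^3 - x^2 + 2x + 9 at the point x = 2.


Differentiate f(x) = 2x^3 - x^2 + 2x + 9 term by term:
f'(x) = 6x^2 - 2x + 2
Substitute x = 2:
f'(2) = 6 * 2^2 - 2 * 2 + 2
= 24 - 4 + 2
= 22

22


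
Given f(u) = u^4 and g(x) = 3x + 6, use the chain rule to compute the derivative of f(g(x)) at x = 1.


Using the chain rule: (f(g(x)))' = f'(g(x)) * g'(x)
First, find g(1):
g(1) = 3 * 1 + 6 = 9
Next, f'(u) = 4u^3
And g'(x) = 3
So f'(g(1)) * g'(1)
= 4 * 9^3 * 3
= 4 * 729 * 3
= 8748

8748


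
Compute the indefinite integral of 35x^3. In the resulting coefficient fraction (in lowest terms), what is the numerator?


Apply the power rule for integration:
integral of ax^n dx = a/(n+1) * x^(n+1) + C
integral of 35x^3 dx
= 35/4 * x^4 + C
The coefficient in lowest terms is 35/4, and its numerator is 35

35


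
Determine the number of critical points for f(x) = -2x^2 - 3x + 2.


Find where f'(x) = 0:
f'(x) = -4x - 3
Set f'(x) = 0:
-4x - 3 = 0
x = 3 / (-4) = -3/4
This is a linear equation in x, so there is exactly one solution.
Number of critical points: 1

1


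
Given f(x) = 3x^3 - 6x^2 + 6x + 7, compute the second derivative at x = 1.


First derivative:
f'(x) = 9x^2 - 12x + 6
Second derivative:
f''(x) = 18x - 12
Substitute x = 1:
f''(1) = 18 * 1 - 12
= 18 - 12
= 6

6


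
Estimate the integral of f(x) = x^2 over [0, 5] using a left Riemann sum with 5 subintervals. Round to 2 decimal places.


Left Riemann sum uses left endpoints of each subinterval.
Interval: [0, 5], n = 5
dx = (5 - 0) / 5 = 1
Left endpoints: [0, 1, 2, 3, 4]
f values: [0, 1, 4, 9, 16]
Sum = dx * (sum of f values)
= 1 * 30
= 30 = 30.00

30.00


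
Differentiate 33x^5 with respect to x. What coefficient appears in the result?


We apply the power rule: d/dx [ax^n] = a*n * x^(n-1)
d/dx [33x^5]
= 33 * 5 * x^(5-1)
= 165x^4
The coefficient is 165

165


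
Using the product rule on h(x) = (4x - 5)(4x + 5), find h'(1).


Let u(x) = 4x - 5 and v(x) = 4x + 5
u'(x) = 4
v'(x) = 4
Product rule: h'(x) = u'(x)*v(x) + u(x)*v'(x)
= 4 * (4x + 5) + (4x - 5) * 4
At x = 1:
u(1) = 4 * 1 - 5 = -1
v(1) = 4 * 1 + 5 = 9
h'(1) = 4 * 9 + (-1) * 4
= 36 - 4
= 32

32


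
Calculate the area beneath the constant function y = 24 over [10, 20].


The area under a constant function y = 24 is a rectangle.
Width = 20 - 10 = 10
Height = 24
Area = width * height
= 10 * 24
= 240

240


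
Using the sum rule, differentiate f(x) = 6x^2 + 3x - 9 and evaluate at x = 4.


Differentiate term by term using power and sum rules:
f(x) = 6x^2 + 3x - 9
f'(x) = 12x + 3
Substitute x = 4:
f'(4) = 12 * 4 + 3
= 48 + 3
= 51

51


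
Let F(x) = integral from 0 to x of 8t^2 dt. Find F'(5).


By the Fundamental Theorem of Calculus (Part 1):
If F(x) = integral from 0 to x of f(t) dt, then F'(x) = f(x)
Here f(t) = 8t^2
So F'(x) = 8x^2
Evaluate at x = 5:
F'(5) = 8 * 5^2
= 8 * 25
= 200

200


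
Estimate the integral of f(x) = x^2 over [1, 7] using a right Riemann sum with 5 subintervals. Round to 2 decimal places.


Right Riemann sum uses right endpoints of each subinterval.
Interval: [1, 7], n = 5
dx = (7 - 1) / 5 = 6/5
Right endpoints: [11/5, 17/5, 23/5, 29/5, 7]
f values: [121/25, 289/25, 529/25, 841/25, 49]
Sum = dx * (sum of f values)
= 6/5 * 601/5
= 3606/25 = 144.24

144.24


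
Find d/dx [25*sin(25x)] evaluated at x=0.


Apply the chain rule to differentiate 25*sin(25x):
d/dx [25*sin(25x)]
= 25 * cos(25x) * d/dx(25x)
= 25 * 25 * cos(25x)
= 625 * cos(25x)
Evaluate at x = 0:
= 625 * cos(0)
= 625 * 1
= 625

625


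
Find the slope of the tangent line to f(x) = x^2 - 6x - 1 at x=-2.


The slope of the tangent line equals f'(x) at the point.
f(x) = x^2 - 6x - 1
f'(x) = 2x - 6
At x = -2:
f'(-2) = 2 * (-2) - 6
= -4 - 6
= -10

-10


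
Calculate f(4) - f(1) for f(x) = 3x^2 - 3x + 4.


Net change = f(b) - f(a)
f(x) = 3x^2 - 3x + 4
Compute f(4):
f(4) = 3 * 4^2 - 3 * 4 + 4
= 48 - 12 + 4
= 40
Compute f(1):
f(1) = 3 * 1^2 - 3 * 1 + 4
= 3 - 3 + 4
= 4
Net change = 40 - 4 = 36

36


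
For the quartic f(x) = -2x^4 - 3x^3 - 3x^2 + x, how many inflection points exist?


Inflection points occur where f''(x) = 0 and concavity changes.
f(x) = -2x^4 - 3x^3 - 3x^2 + x
f'(x) = -8x^3 - 9x^2 - 6x + 1
f''(x) = -24x^2 - 18x - 6
This is a quadratic in x. Use the discriminant to count real roots.
Discriminant = (-18)^2 - 4 * (-24) * (-6)
= 324 - 576
= -252
Since discriminant < 0, f''(x) = 0 has no real solutions.
Number of inflection points: 0

0


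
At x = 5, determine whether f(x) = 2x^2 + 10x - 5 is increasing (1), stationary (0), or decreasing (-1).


Compute f'(x) to determine behavior:
f'(x) = 4x + 10
f'(5) = 4 * 5 + 10
= 20 + 10
= 30
Since f'(5) > 0, the function is increasing (1)

1


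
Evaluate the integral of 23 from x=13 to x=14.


The integral of a constant k over [a, b] equals k * (b - a).
integral from 13 to 14 of 23 dx
= 23 * (14 - 13)
= 23 * 1
= 23

23


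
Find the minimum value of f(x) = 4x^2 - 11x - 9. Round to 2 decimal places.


For a quadratic f(x) = ax^2 + bx + c with a > 0, the minimum is at the vertex.
Vertex x-coordinate: x = -b/(2a)
x = -(-11) / (2 * 4)
x = 11/8
Substitute back to find the minimum value:
f(11/8) = 4 * (11/8)^2 - 11 * (11/8) - 9
= 121/16 - 121/8 - 9
= -265/16 ≈ -16.56

-16.56


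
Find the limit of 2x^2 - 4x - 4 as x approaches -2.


Since polynomials are continuous, we use direct substitution.
lim(x->-2) of 2x^2 - 4x - 4
= 2 * (-2)^2 - 4 * (-2) - 4
= 8 + 8 - 4
= 12

12


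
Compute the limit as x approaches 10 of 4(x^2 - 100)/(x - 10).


Direct substitution gives 0/0, so we factor the numerator.
Factor: 4(x^2 - 100) = 4 * (x - 10)(x + 10)
Cancel the common factor (x - 10):
4(x^2 - 100)/(x - 10) = 4 * (x + 10)
Now substitute x = 10:
= 4 * (10 + 10) = 80

80


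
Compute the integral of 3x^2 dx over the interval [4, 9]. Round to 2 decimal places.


Find the antiderivative of 3x^2:
F(x) = 3/3 * x^3
Apply the Fundamental Theorem of Calculus:
F(9) - F(4)
= 3/3 * 9^3 - 3/3 * 4^3
= 3/3 * (729 - 64)
= 3/3 * 665
= 665 = 665.00

665.00


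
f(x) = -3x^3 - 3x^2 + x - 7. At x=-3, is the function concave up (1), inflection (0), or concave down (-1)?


Concavity is determined by the sign of f''(x).
f(x) = -3x^3 - 3x^2 + x - 7
f'(x) = -9x^2 - 6x + 1
f''(x) = -18x - 6
f''(-3) = -18 * (-3) - 6
= 54 - 6
= 48
Since f''(-3) > 0, the function is concave up (1)

1


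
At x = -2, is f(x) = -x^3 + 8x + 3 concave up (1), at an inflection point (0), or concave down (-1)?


Concavity is determined by the sign of f''(x).
f(x) = -x^3 + 8x + 3
f'(x) = -3x^2 + 8
f''(x) = -6x
f''(-2) = -6 * (-2) + 0
= 12 + 0
= 12
Since f''(-2) > 0, the function is concave up (1)

1


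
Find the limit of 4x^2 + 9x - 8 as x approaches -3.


Since polynomials are continuous, we use direct substitution.
lim(x->-3) of 4x^2 + 9x - 8
= 4 * (-3)^2 + 9 * (-3) - 8
= 36 - 27 - 8
= 1

1


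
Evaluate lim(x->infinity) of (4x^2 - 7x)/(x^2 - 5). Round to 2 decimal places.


For limits at infinity with equal-degree polynomials,
we compare leading coefficients.
Numerator leading term: 4x^2
Denominator leading term: x^2
Divide both by x^2:
lim = (4 - 7/x) / (1 - 5/x^2)
As x -> infinity, the 1/x and 1/x^2 terms vanish:
= 4/1 = 4 = 4.00

4.00


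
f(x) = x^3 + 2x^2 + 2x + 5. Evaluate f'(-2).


Differentiate f(x) = x^3 + 2x^2 + 2x + 5 term by term:
f'(x) = 3x^2 + 4x + 2
Substitute x = -2:
f'(-2) = 3 * (-2)^2 + 4 * (-2) + 2
= 12 - 8 + 2
= 6

6


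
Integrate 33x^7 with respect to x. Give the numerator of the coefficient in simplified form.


Apply the power rule for integration:
integral of ax^n dx = a/(n+1) * x^(n+1) + C
integral of 33x^7 dx
= 33/8 * x^8 + C
The coefficient in lowest terms is 33/8, and its numerator is 33

33


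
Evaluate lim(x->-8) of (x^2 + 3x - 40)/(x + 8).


Direct substitution gives 0/0, so we factor the numerator.
Factor: (x^2 + 3x - 40) = (x + 8)(x - 5)
Cancel the common factor (x + 8):
(x^2 + 3x - 40)/(x + 8) = (x - 5)
Now substitute x = -8:
= (-8) - (5) = -13

-13


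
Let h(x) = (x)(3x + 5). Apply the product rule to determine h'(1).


Let u(x) = x and v(x) = 3x + 5
u'(x) = 1
v'(x) = 3
Product rule: h'(x) = u'(x)*v(x) + u(x)*v'(x)
= 1 * (3x + 5) + (x) * 3
At x = 1:
u(1) = 1 * 1 + 0 = 1
v(1) = 3 * 1 + 5 = 8
h'(1) = 1 * 8 + 1 * 3
= 8 + 3
= 11

11


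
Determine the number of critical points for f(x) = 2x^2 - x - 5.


Find where f'(x) = 0:
f'(x) = 4x - 1
Set f'(x) = 0:
4x - 1 = 0
x = 1 / 4 = 1/4
This is a linear equation in x, so there is exactly one solution.
Number of critical points: 1

1


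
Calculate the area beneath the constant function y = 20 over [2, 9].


The area under a constant function y = 20 is a rectangle.
Width = 9 - 2 = 7
Height = 20
Area = width * height
= 7 * 20
= 140

140


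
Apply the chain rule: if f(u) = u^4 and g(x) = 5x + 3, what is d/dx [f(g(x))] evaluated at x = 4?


Using the chain rule: (f(g(x)))' = f'(g(x)) * g'(x)
First, find g(4):
g(4) = 5 * 4 + 3 = 23
Next, f'(u) = 4u^3
And g'(x) = 5
So f'(g(4)) * g'(4)
= 4 * 23^3 * 5
= 4 * 12167 * 5
= 243340

243340


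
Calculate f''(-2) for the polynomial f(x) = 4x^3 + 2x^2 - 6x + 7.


First derivative:
f'(x) = 12x^2 + 4x - 6
Second derivative:
f''(x) = 24x + 4
Substitute x = -2:
f''(-2) = 24 * (-2) + 4
= -48 + 4
= -44

-44


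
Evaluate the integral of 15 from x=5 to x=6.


The integral of a constant k over [a, b] equals k * (b - a).
integral from 5 to 6 of 15 dx
= 15 * (6 - 5)
= 15 * 1
= 15

15


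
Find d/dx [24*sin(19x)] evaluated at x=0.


Apply the chain rule to differentiate 24*sin(19x):
d/dx [24*sin(19x)]
= 24 * cos(19x) * d/dx(19x)
= 24 * 19 * cos(19x)
= 456 * cos(19x)
Evaluate at x = 0:
= 456 * cos(0)
= 456 * 1
= 456

456


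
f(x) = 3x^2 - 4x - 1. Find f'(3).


Differentiate term by term using power and sum rules:
f(x) = 3x^2 - 4x - 1
f'(x) = 6x - 4
Substitute x = 3:
f'(3) = 6 * 3 - 4
= 18 - 4
= 14

14


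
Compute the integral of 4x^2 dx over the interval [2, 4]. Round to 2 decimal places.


Find the antiderivative of 4x^2:
F(x) = 4/3 * x^3
Apply the Fundamental Theorem of Calculus:
F(4) - F(2)
= 4/3 * 4^3 - 4/3 * 2^3
= 4/3 * (64 - 8)
= 4/3 * 56
= 224/3 ≈ 74.67

74.67


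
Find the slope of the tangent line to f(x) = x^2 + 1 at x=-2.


The slope of the tangent line equals f'(x) at the point.
f(x) = x^2 + 1
f'(x) = 2x
At x = -2:
f'(-2) = 2 * (-2) + 0
= -4 + 0
= -4

-4


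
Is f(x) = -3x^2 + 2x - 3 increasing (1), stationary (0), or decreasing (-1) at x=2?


Compute f'(x) to determine behavior:
f'(x) = -6x + 2
f'(2) = -6 * 2 + 2
= -12 + 2
= -10
Since f'(2) < 0, the function is decreasing (-1)

-1


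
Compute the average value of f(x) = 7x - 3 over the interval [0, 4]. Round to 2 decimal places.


Average value = 1/(b-a) * integral from a to b of f(x) dx
First compute the integral of 7x - 3:
F(x) = (7/2)x^2 - 3x
F(4) = 7/2 * 16 - 3 * 4 = 44
F(0) = 7/2 * 0 - 3 * 0 = 0
Integral = 44 - 0 = 44
Average = 44 / (4 - 0) = 44 / 4
= 11 = 11.00

11.00


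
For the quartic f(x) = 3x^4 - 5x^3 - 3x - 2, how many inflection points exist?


Inflection points occur where f''(x) = 0 and concavity changes.
f(x) = 3x^4 - 5x^3 - 3x - 2
f'(x) = 12x^3 - 15x^2 - 3
f''(x) = 36x^2 - 30x
This is a quadratic in x. Use the discriminant to count real roots.
Discriminant = (-30)^2 - 4 * 36 * 0
= 900 - 0
= 900
Since discriminant > 0, f''(x) = 0 has 2 distinct real solutions.
A quadratic with two distinct real roots changes sign at each root, so concavity changes at both.
Number of inflection points: 2

2


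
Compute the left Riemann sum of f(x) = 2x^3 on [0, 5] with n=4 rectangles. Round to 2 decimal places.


Left Riemann sum uses left endpoints of each subinterval.
Interval: [0, 5], n = 4
dx = (5 - 0) / 4 = 5/4
Left endpoints: [0, 5/4, 5/2, 15/4]
f values: [0, 125/32, 125/4, 3375/32]
Sum = dx * (sum of f values)
= 5/4 * 1125/8
= 5625/32 ≈ 175.78

175.78


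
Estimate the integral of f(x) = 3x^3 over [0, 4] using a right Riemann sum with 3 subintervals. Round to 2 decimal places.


Right Riemann sum uses right endpoints of each subinterval.
Interval: [0, 4], n = 3
dx = (4 - 0) / 3 = 4/3
Right endpoints: [4/3, 8/3, 4]
f values: [64/9, 512/9, 192]
Sum = dx * (sum of f values)
= 4/3 * 256
= 1024/3 ≈ 341.33

341.33


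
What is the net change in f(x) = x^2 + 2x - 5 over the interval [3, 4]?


Net change = f(b) - f(a)
f(x) = x^2 + 2x - 5
Compute f(4):
f(4) = 1 * 4^2 + 2 * 4 - 5
= 16 + 8 - 5
= 19
Compute f(3):
f(3) = 1 * 3^2 + 2 * 3 - 5
= 9 + 6 - 5
= 10
Net change = 19 - 10 = 9

9


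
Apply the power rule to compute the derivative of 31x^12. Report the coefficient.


We apply the power rule: d/dx [ax^n] = a*n * x^(n-1)
d/dx [31x^12]
= 31 * 12 * x^(12-1)
= 372x^11
The coefficient is 372

372


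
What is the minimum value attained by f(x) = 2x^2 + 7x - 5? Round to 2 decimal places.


For a quadratic f(x) = ax^2 + bx + c with a > 0, the minimum is at the vertex.
Vertex x-coordinate: x = -b/(2a)
x = -(7) / (2 * 2)
x = -7/4
Substitute back to find the minimum value:
f(-7/4) = 2 * (-7/4)^2 + 7 * (-7/4) - 5
= 49/8 - 49/4 - 5
= -89/8 ≈ -11.13

-11.13


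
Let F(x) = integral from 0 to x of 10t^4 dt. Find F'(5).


By the Fundamental Theorem of Calculus (Part 1):
If F(x) = integral from 0 to x of f(t) dt, then F'(x) = f(x)
Here f(t) = 10t^4
So F'(x) = 10x^4
Evaluate at x = 5:
F'(5) = 10 * 5^4
= 10 * 625
= 6250

6250


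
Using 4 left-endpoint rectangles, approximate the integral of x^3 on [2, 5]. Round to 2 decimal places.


Left Riemann sum uses left endpoints of each subinterval.
Interval: [2, 5], n = 4
dx = (5 - 2) / 4 = 3/4
Left endpoints: [2, 11/4, 7/2, 17/4]
f values: [8, 1331/64, 343/8, 4913/64]
Sum = dx * (sum of f values)
= 3/4 * 2375/16
= 7125/64 ≈ 111.33

111.33


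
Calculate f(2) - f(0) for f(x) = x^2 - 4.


Net change = f(b) - f(a)
f(x) = x^2 - 4
Compute f(2):
f(2) = 1 * 2^2 + 0 * 2 - 4
= 4 + 0 - 4
= 0
Compute f(0):
f(0) = 1 * 0^2 + 0 * 0 - 4
= 0 + 0 - 4
= -4
Net change = 0 - (-4) = 4

4


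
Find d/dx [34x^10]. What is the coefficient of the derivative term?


We apply the power rule: d/dx [ax^n] = a*n * x^(n-1)
d/dx [34x^10]
= 34 * 10 * x^(10-1)
= 340x^9
The coefficient is 340

340


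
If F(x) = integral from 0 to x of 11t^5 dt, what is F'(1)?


By the Fundamental Theorem of Calculus (Part 1):
If F(x) = integral from 0 to x of f(t) dt, then F'(x) = f(x)
Here f(t) = 11t^5
So F'(x) = 11x^5
Evaluate at x = 1:
F'(1) = 11 * 1^5
= 11 * 1
= 11

11


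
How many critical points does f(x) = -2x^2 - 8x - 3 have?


Find where f'(x) = 0:
f'(x) = -4x - 8
Set f'(x) = 0:
-4x - 8 = 0
x = 8 / (-4) = -2
This is a linear equation in x, so there is exactly one solution.
Number of critical points: 1

1


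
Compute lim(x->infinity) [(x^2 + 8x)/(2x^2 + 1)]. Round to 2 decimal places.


For limits at infinity with equal-degree polynomials,
we compare leading coefficients.
Numerator leading term: x^2
Denominator leading term: 2x^2
Divide both by x^2:
lim = (1 + 8/x) / (2 + 1/x^2)
As x -> infinity, the 1/x and 1/x^2 terms vanish:
= 1/2 = 0.50

0.50


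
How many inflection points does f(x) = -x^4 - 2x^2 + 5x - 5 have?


Inflection points occur where f''(x) = 0 and concavity changes.
f(x) = -x^4 - 2x^2 + 5x - 5
f'(x) = -4x^3 - 4x + 5
f''(x) = -12x^2 - 4
This is a quadratic in x. Use the discriminant to count real roots.
Discriminant = (0)^2 - 4 * (-12) * (-4)
= 0 - 192
= -192
Since discriminant < 0, f''(x) = 0 has no real solutions.
Number of inflection points: 0

0


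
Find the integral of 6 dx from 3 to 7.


The integral of a constant k over [a, b] equals k * (b - a).
integral from 3 to 7 of 6 dx
= 6 * (7 - 3)
= 6 * 4
= 24

24


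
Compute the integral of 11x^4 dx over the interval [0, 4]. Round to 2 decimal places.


Find the antiderivative of 11x^4:
F(x) = 11/5 * x^5
Apply the Fundamental Theorem of Calculus:
F(4) - F(0)
= 11/5 * 4^5 - 11/5 * 0^5
= 11/5 * (1024 - 0)
= 11/5 * 1024
= 11264/5 = 2252.80

2252.80


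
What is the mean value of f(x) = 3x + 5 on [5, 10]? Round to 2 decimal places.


Average value = 1/(b-a) * integral from a to b of f(x) dx
First compute the integral of 3x + 5:
F(x) = (3/2)x^2 + 5x
F(10) = 3/2 * 100 + 5 * 10 = 200
F(5) = 3/2 * 25 + 5 * 5 = 125/2
Integral = 200 - 125/2 = 275/2
Average = (275/2) / (10 - 5) = (275/2) / 5
= 55/2 = 27.50

27.50


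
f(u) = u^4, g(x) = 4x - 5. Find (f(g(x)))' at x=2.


Using the chain rule: (f(g(x)))' = f'(g(x)) * g'(x)
First, find g(2):
g(2) = 4 * 2 - 5 = 3
Next, f'(u) = 4u^3
And g'(x) = 4
So f'(g(2)) * g'(2)
= 4 * 3^3 * 4
= 4 * 27 * 4
= 432

432


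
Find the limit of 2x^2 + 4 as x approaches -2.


Since polynomials are continuous, we use direct substitution.
lim(x->-2) of 2x^2 + 4
= 2 * (-2)^2 + 0 * (-2) + 4
= 8 + 0 + 4
= 12

12


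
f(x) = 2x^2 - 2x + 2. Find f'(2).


Differentiate term by term using power and sum rules:
f(x) = 2x^2 - 2x + 2
f'(x) = 4x - 2
Substitute x = 2:
f'(2) = 4 * 2 - 2
= 8 - 2
= 6

6


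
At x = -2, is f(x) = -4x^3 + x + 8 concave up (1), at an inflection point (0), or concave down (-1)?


Concavity is determined by the sign of f''(x).
f(x) = -4x^3 + x + 8
f'(x) = -12x^2 + 1
f''(x) = -24x
f''(-2) = -24 * (-2) + 0
= 48 + 0
= 48
Since f''(-2) > 0, the function is concave up (1)

1


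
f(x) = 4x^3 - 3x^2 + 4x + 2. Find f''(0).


First derivative:
f'(x) = 12x^2 - 6x + 4
Second derivative:
f''(x) = 24x - 6
Substitute x = 0:
f''(0) = 24 * 0 - 6
= 0 - 6
= -6

-6


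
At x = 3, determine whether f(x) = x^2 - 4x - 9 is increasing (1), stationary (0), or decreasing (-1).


Compute f'(x) to determine behavior:
f'(x) = 2x - 4
f'(3) = 2 * 3 - 4
= 6 - 4
= 2
Since f'(3) > 0, the function is increasing (1)

1


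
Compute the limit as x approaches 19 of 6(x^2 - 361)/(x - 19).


Direct substitution gives 0/0, so we factor the numerator.
Factor: 6(x^2 - 361) = 6 * (x - 19)(x + 19)
Cancel the common factor (x - 19):
6(x^2 - 361)/(x - 19) = 6 * (x + 19)
Now substitute x = 19:
= 6 * (19 + 19) = 228

228


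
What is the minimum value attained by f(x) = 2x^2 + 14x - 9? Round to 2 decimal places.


For a quadratic f(x) = ax^2 + bx + c with a > 0, the minimum is at the vertex.
Vertex x-coordinate: x = -b/(2a)
x = -(14) / (2 * 2)
x = -14/4 = -7/2
Substitute back to find the minimum value:
f(-7/2) = 2 * (-7/2)^2 + 14 * (-7/2) - 9
= 49/2 - 49 - 9
= -67/2 = -33.50

-33.50


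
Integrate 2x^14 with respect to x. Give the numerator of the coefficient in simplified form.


Apply the power rule for integration:
integral of ax^n dx = a/(n+1) * x^(n+1) + C
integral of 2x^14 dx
= 2/15 * x^15 + C
The coefficient in lowest terms is 2/15, and its numerator is 2

2


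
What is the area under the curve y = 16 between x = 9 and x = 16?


The area under a constant function y = 16 is a rectangle.
Width = 16 - 9 = 7
Height = 16
Area = width * height
= 7 * 16
= 112

112


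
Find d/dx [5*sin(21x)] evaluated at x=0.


Apply the chain rule to differentiate 5*sin(21x):
d/dx [5*sin(21x)]
= 5 * cos(21x) * d/dx(21x)
= 5 * 21 * cos(21x)
= 105 * cos(21x)
Evaluate at x = 0:
= 105 * cos(0)
= 105 * 1
= 105

105


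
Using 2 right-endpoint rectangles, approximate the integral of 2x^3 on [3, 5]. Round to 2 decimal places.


Right Riemann sum uses right endpoints of each subinterval.
Interval: [3, 5], n = 2
dx = (5 - 3) / 2 = 1
Right endpoints: [4, 5]
f values: [128, 250]
Sum = dx * (sum of f values)
= 1 * 378
= 378 = 378.00

378.00


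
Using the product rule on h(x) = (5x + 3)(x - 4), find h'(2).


Let u(x) = 5x + 3 and v(x) = x - 4
u'(x) = 5
v'(x) = 1
Product rule: h'(x) = u'(x)*v(x) + u(x)*v'(x)
= 5 * (x - 4) + (5x + 3) * 1
At x = 2:
u(2) = 5 * 2 + 3 = 13
v(2) = 1 * 2 - 4 = -2
h'(2) = 5 * (-2) + 13 * 1
= -10 + 13
= 3

3


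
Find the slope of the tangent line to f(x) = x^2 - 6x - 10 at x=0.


The slope of the tangent line equals f'(x) at the point.
f(x) = x^2 - 6x - 10
f'(x) = 2x - 6
At x = 0:
f'(0) = 2 * 0 - 6
= 0 - 6
= -6

-6


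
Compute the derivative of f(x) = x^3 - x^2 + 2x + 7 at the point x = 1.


Differentiate f(x) = x^3 - x^2 + 2x + 7 term by term:
f'(x) = 3x^2 - 2x + 2
Substitute x = 1:
f'(1) = 3 * 1^2 - 2 * 1 + 2
= 3 - 2 + 2
= 3

3


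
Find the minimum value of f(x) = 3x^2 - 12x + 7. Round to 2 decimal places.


For a quadratic f(x) = ax^2 + bx + c with a > 0, the minimum is at the vertex.
Vertex x-coordinate: x = -b/(2a)
x = -(-12) / (2 * 3)
x = 12/6 = 2
Substitute back to find the minimum value:
f(2) = 3 * 2^2 - 12 * 2 + 7
= 12 - 24 + 7
= -5 = -5.00

-5.00


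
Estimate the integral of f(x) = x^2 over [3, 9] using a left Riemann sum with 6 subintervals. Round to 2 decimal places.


Left Riemann sum uses left endpoints of each subinterval.
Interval: [3, 9], n = 6
dx = (9 - 3) / 6 = 1
Left endpoints: [3, 4, 5, 6, 7, 8]
f values: [9, 16, 25, 36, 49, 64]
Sum = dx * (sum of f values)
= 1 * 199
= 199 = 199.00

199.00


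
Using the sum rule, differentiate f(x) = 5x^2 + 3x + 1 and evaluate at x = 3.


Differentiate term by term using power and sum rules:
f(x) = 5x^2 + 3x + 1
f'(x) = 10x + 3
Substitute x = 3:
f'(3) = 10 * 3 + 3
= 30 + 3
= 33

33


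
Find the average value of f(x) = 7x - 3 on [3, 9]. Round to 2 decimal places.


Average value = 1/(b-a) * integral from a to b of f(x) dx
First compute the integral of 7x - 3:
F(x) = (7/2)x^2 - 3x
F(9) = 7/2 * 81 - 3 * 9 = 513/2
F(3) = 7/2 * 9 - 3 * 3 = 45/2
Integral = 513/2 - 45/2 = 234
Average = 234 / (9 - 3) = 234 / 6
= 39 = 39.00

39.00


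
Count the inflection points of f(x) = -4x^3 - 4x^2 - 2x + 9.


Inflection points occur where f''(x) = 0 and concavity changes.
f(x) = -4x^3 - 4x^2 - 2x + 9
f'(x) = -12x^2 - 8x - 2
f''(x) = -24x - 8
Set f''(x) = 0:
-24x - 8 = 0
x = 8 / (-24) = -1/3
Since f''(x) is linear (degree 1), it changes sign at this point.
Therefore there is exactly 1 inflection point.

1


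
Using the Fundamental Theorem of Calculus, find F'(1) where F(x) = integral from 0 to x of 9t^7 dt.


By the Fundamental Theorem of Calculus (Part 1):
If F(x) = integral from 0 to x of f(t) dt, then F'(x) = f(x)
Here f(t) = 9t^7
So F'(x) = 9x^7
Evaluate at x = 1:
F'(1) = 9 * 1^7
= 9 * 1
= 9

9


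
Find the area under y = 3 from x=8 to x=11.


The area under a constant function y = 3 is a rectangle.
Width = 11 - 8 = 3
Height = 3
Area = width * height
= 3 * 3
= 9

9


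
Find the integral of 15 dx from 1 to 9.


The integral of a constant k over [a, b] equals k * (b - a).
integral from 1 to 9 of 15 dx
= 15 * (9 - 1)
= 15 * 8
= 120

120


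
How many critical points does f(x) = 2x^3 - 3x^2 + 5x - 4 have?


Find where f'(x) = 0:
f(x) = 2x^3 - 3x^2 + 5x - 4
f'(x) = 6x^2 - 6x + 5
This is a quadratic in x. Use the discriminant to count real roots.
Discriminant = (-6)^2 - 4 * 6 * 5
= 36 - 120
= -84
Since discriminant < 0, f'(x) = 0 has no real solutions.
Number of critical points: 0

0


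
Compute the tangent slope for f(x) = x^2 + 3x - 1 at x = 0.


The slope of the tangent line equals f'(x) at the point.
f(x) = x^2 + 3x - 1
f'(x) = 2x + 3
At x = 0:
f'(0) = 2 * 0 + 3
= 0 + 3
= 3

3


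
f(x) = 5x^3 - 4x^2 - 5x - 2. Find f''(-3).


First derivative:
f'(x) = 15x^2 - 8x - 5
Second derivative:
f''(x) = 30x - 8
Substitute x = -3:
f''(-3) = 30 * (-3) - 8
= -90 - 8
= -98

-98


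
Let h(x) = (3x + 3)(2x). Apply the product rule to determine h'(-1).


Let u(x) = 3x + 3 and v(x) = 2x
u'(x) = 3
v'(x) = 2
Product rule: h'(x) = u'(x)*v(x) + u(x)*v'(x)
= 3 * (2x) + (3x + 3) * 2
At x = -1:
u(-1) = 3 * (-1) + 3 = 0
v(-1) = 2 * (-1) + 0 = -2
h'(-1) = 3 * (-2) + 0 * 2
= -6 + 0
= -6

-6


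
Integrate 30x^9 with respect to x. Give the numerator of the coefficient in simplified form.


Apply the power rule for integration:
integral of ax^n dx = a/(n+1) * x^(n+1) + C
integral of 30x^9 dx
= 30/10 * x^10 + C
= 3 * x^10 + C
The coefficient in lowest terms is 3 = 3/1, so its numerator is 3

3


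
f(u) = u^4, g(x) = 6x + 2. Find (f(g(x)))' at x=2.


Using the chain rule: (f(g(x)))' = f'(g(x)) * g'(x)
First, find g(2):
g(2) = 6 * 2 + 2 = 14
Next, f'(u) = 4u^3
And g'(x) = 6
So f'(g(2)) * g'(2)
= 4 * 14^3 * 6
= 4 * 2744 * 6
= 65856

65856


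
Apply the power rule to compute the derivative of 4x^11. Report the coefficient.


We apply the power rule: d/dx [ax^n] = a*n * x^(n-1)
d/dx [4x^11]
= 4 * 11 * x^(11-1)
= 44x^10
The coefficient is 44

44


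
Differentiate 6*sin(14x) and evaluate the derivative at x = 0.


Apply the chain rule to differentiate 6*sin(14x):
d/dx [6*sin(14x)]
= 6 * cos(14x) * d/dx(14x)
= 6 * 14 * cos(14x)
= 84 * cos(14x)
Evaluate at x = 0:
= 84 * cos(0)
= 84 * 1
= 84

84


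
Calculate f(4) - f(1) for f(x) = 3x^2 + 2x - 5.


Net change = f(b) - f(a)
f(x) = 3x^2 + 2x - 5
Compute f(4):
f(4) = 3 * 4^2 + 2 * 4 - 5
= 48 + 8 - 5
= 51
Compute f(1):
f(1) = 3 * 1^2 + 2 * 1 - 5
= 3 + 2 - 5
= 0
Net change = 51 - 0 = 51

51


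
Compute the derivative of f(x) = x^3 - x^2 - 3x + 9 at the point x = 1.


Differentiate f(x) = x^3 - x^2 - 3x + 9 term by term:
f'(x) = 3x^2 - 2x - 3
Substitute x = 1:
f'(1) = 3 * 1^2 - 2 * 1 - 3
= 3 - 2 - 3
= -2

-2


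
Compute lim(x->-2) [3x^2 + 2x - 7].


Since polynomials are continuous, we use direct substitution.
lim(x->-2) of 3x^2 + 2x - 7
= 3 * (-2)^2 + 2 * (-2) - 7
= 12 - 4 - 7
= 1

1


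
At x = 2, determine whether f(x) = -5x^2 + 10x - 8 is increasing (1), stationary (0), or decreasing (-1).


Compute f'(x) to determine behavior:
f'(x) = -10x + 10
f'(2) = -10 * 2 + 10
= -20 + 10
= -10
Since f'(2) < 0, the function is decreasing (-1)

-1


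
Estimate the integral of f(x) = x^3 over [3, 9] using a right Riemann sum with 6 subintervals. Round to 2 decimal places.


Right Riemann sum uses right endpoints of each subinterval.
Interval: [3, 9], n = 6
dx = (9 - 3) / 6 = 1
Right endpoints: [4, 5, 6, 7, 8, 9]
f values: [64, 125, 216, 343, 512, 729]
Sum = dx * (sum of f values)
= 1 * 1989
= 1989 = 1989.00

1989.00


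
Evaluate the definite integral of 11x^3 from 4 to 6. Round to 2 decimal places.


Find the antiderivative of 11x^3:
F(x) = 11/4 * x^4
Apply the Fundamental Theorem of Calculus:
F(6) - F(4)
= 11/4 * 6^4 - 11/4 * 4^4
= 11/4 * (1296 - 256)
= 11/4 * 1040
= 2860 = 2860.00

2860.00


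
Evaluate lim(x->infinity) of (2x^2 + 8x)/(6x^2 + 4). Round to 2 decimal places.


For limits at infinity with equal-degree polynomials,
we compare leading coefficients.
Numerator leading term: 2x^2
Denominator leading term: 6x^2
Divide both by x^2:
lim = (2 + 8/x) / (6 + 4/x^2)
As x -> infinity, the 1/x and 1/x^2 terms vanish:
= 2/6 = 1/3 ≈ 0.33

0.33


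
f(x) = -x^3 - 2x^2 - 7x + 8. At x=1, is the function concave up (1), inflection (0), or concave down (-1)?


Concavity is determined by the sign of f''(x).
f(x) = -x^3 - 2x^2 - 7x + 8
f'(x) = -3x^2 - 4x - 7
f''(x) = -6x - 4
f''(1) = -6 * 1 - 4
= -6 - 4
= -10
Since f''(1) < 0, the function is concave down (-1)

-1


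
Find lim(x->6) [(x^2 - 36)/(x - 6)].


Direct substitution gives 0/0, so we factor the numerator.
Factor: (x^2 - 36) = (x - 6)(x + 6)
Cancel the common factor (x - 6):
(x^2 - 36)/(x - 6) = (x + 6)
Now substitute x = 6:
= (6 + 6) = 12

12


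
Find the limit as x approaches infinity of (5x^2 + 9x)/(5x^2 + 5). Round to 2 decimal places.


For limits at infinity with equal-degree polynomials,
we compare leading coefficients.
Numerator leading term: 5x^2
Denominator leading term: 5x^2
Divide both by x^2:
lim = (5 + 9/x) / (5 + 5/x^2)
As x -> infinity, the 1/x and 1/x^2 terms vanish:
= 5/5 = 1 = 1.00

1.00


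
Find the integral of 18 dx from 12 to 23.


The integral of a constant k over [a, b] equals k * (b - a).
integral from 12 to 23 of 18 dx
= 18 * (23 - 12)
= 18 * 11
= 198

198


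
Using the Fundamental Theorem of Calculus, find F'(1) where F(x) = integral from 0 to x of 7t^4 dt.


By the Fundamental Theorem of Calculus (Part 1):
If F(x) = integral from 0 to x of f(t) dt, then F'(x) = f(x)
Here f(t) = 7t^4
So F'(x) = 7x^4
Evaluate at x = 1:
F'(1) = 7 * 1^4
= 7 * 1
= 7

7


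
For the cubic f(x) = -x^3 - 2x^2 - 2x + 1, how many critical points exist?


Find where f'(x) = 0:
f(x) = -x^3 - 2x^2 - 2x + 1
f'(x) = -3x^2 - 4x - 2
This is a quadratic in x. Use the discriminant to count real roots.
Discriminant = (-4)^2 - 4 * (-3) * (-2)
= 16 - 24
= -8
Since discriminant < 0, f'(x) = 0 has no real solutions.
Number of critical points: 0

0


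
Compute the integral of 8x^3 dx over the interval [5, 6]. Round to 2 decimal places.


Find the antiderivative of 8x^3:
F(x) = 8/4 * x^4
Apply the Fundamental Theorem of Calculus:
F(6) - F(5)
= 8/4 * 6^4 - 8/4 * 5^4
= 8/4 * (1296 - 625)
= 8/4 * 671
= 1342 = 1342.00

1342.00


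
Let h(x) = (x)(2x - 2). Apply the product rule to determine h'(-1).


Let u(x) = x and v(x) = 2x - 2
u'(x) = 1
v'(x) = 2
Product rule: h'(x) = u'(x)*v(x) + u(x)*v'(x)
= 1 * (2x - 2) + (x) * 2
At x = -1:
u(-1) = 1 * (-1) + 0 = -1
v(-1) = 2 * (-1) - 2 = -4
h'(-1) = 1 * (-4) + (-1) * 2
= -4 - 2
= -6

-6


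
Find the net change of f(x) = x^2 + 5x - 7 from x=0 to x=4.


Net change = f(b) - f(a)
f(x) = x^2 + 5x - 7
Compute f(4):
f(4) = 1 * 4^2 + 5 * 4 - 7
= 16 + 20 - 7
= 29
Compute f(0):
f(0) = 1 * 0^2 + 5 * 0 - 7
= 0 + 0 - 7
= -7
Net change = 29 - (-7) = 36

36


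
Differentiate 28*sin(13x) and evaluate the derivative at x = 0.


Apply the chain rule to differentiate 28*sin(13x):
d/dx [28*sin(13x)]
= 28 * cos(13x) * d/dx(13x)
= 28 * 13 * cos(13x)
= 364 * cos(13x)
Evaluate at x = 0:
= 364 * cos(0)
= 364 * 1
= 364

364


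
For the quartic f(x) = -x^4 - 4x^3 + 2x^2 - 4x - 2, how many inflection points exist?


Inflection points occur where f''(x) = 0 and concavity changes.
f(x) = -x^4 - 4x^3 + 2x^2 - 4x - 2
f'(x) = -4x^3 - 12x^2 + 4x - 4
f''(x) = -12x^2 - 24x + 4
This is a quadratic in x. Use the discriminant to count real roots.
Discriminant = (-24)^2 - 4 * (-12) * 4
= 576 - (-192)
= 768
Since discriminant > 0, f''(x) = 0 has 2 distinct real solutions.
A quadratic with two distinct real roots changes sign at each root, so concavity changes at both.
Number of inflection points: 2

2


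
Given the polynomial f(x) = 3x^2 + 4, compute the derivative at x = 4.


Differentiate term by term using power and sum rules:
f(x) = 3x^2 + 4
f'(x) = 6x
Substitute x = 4:
f'(4) = 6 * 4 + 0
= 24 + 0
= 24

24


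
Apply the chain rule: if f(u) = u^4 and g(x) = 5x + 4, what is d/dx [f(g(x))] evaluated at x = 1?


Using the chain rule: (f(g(x)))' = f'(g(x)) * g'(x)
First, find g(1):
g(1) = 5 * 1 + 4 = 9
Next, f'(u) = 4u^3
And g'(x) = 5
So f'(g(1)) * g'(1)
= 4 * 9^3 * 5
= 4 * 729 * 5
= 14580

14580


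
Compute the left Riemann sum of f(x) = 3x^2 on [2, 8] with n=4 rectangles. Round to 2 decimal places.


Left Riemann sum uses left endpoints of each subinterval.
Interval: [2, 8], n = 4
dx = (8 - 2) / 4 = 3/2
Left endpoints: [2, 7/2, 5, 13/2]
f values: [12, 147/4, 75, 507/4]
Sum = dx * (sum of f values)
= 3/2 * 501/2
= 1503/4 = 375.75

375.75


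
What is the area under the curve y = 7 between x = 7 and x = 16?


The area under a constant function y = 7 is a rectangle.
Width = 16 - 7 = 9
Height = 7
Area = width * height
= 9 * 7
= 63

63


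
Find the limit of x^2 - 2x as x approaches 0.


Since polynomials are continuous, we use direct substitution.
lim(x->0) of x^2 - 2x
= 1 * 0^2 - 2 * 0 + 0
= 0 + 0 + 0
= 0

0


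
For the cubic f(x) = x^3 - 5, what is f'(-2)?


Differentiate f(x) = x^3 - 5 term by term:
f'(x) = 3x^2
Substitute x = -2:
f'(-2) = 3 * (-2)^2 + 0 * (-2) + 0
= 12 + 0 + 0
= 12

12


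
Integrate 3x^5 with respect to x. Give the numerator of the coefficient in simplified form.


Apply the power rule for integration:
integral of ax^n dx = a/(n+1) * x^(n+1) + C
integral of 3x^5 dx
= 3/6 * x^6 + C
= 1/2 * x^6 + C
The coefficient in lowest terms is 1/2, and its numerator is 1

1


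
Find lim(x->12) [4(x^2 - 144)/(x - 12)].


Direct substitution gives 0/0, so we factor the numerator.
Factor: 4(x^2 - 144) = 4 * (x - 12)(x + 12)
Cancel the common factor (x - 12):
4(x^2 - 144)/(x - 12) = 4 * (x + 12)
Now substitute x = 12:
= 4 * (12 + 12) = 96

96


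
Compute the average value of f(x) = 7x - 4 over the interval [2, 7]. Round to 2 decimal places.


Average value = 1/(b-a) * integral from a to b of f(x) dx
First compute the integral of 7x - 4:
F(x) = (7/2)x^2 - 4x
F(7) = 7/2 * 49 - 4 * 7 = 287/2
F(2) = 7/2 * 4 - 4 * 2 = 6
Integral = 287/2 - 6 = 275/2
Average = (275/2) / (7 - 2) = (275/2) / 5
= 55/2 = 27.50

27.50


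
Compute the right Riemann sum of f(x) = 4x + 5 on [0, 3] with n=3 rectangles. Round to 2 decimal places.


Right Riemann sum uses right endpoints of each subinterval.
Interval: [0, 3], n = 3
dx = (3 - 0) / 3 = 1
Right endpoints: [1, 2, 3]
f values: [9, 13, 17]
Sum = dx * (sum of f values)
= 1 * 39
= 39 = 39.00

39.00


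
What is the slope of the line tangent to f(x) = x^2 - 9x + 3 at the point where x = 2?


The slope of the tangent line equals f'(x) at the point.
f(x) = x^2 - 9x + 3
f'(x) = 2x - 9
At x = 2:
f'(2) = 2 * 2 - 9
= 4 - 9
= -5

-5


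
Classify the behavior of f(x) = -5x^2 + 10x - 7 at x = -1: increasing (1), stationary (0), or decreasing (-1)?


Compute f'(x) to determine behavior:
f'(x) = -10x + 10
f'(-1) = -10 * (-1) + 10
= 10 + 10
= 20
Since f'(-1) > 0, the function is increasing (1)

1


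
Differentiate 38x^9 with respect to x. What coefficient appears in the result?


We apply the power rule: d/dx [ax^n] = a*n * x^(n-1)
d/dx [38x^9]
= 38 * 9 * x^(9-1)
= 342x^8
The coefficient is 342

342


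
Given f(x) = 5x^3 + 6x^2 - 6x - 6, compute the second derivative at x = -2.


First derivative:
f'(x) = 15x^2 + 12x - 6
Second derivative:
f''(x) = 30x + 12
Substitute x = -2:
f''(-2) = 30 * (-2) + 12
= -60 + 12
= -48

-48


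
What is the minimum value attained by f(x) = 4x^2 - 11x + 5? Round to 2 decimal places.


For a quadratic f(x) = ax^2 + bx + c with a > 0, the minimum is at the vertex.
Vertex x-coordinate: x = -b/(2a)
x = -(-11) / (2 * 4)
x = 11/8
Substitute back to find the minimum value:
f(11/8) = 4 * (11/8)^2 - 11 * (11/8) + 5
= 121/16 - 121/8 + 5
= -41/16 ≈ -2.56

-2.56


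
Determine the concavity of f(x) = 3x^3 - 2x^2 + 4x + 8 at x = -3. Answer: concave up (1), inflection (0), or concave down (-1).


Concavity is determined by the sign of f''(x).
f(x) = 3x^3 - 2x^2 + 4x + 8
f'(x) = 9x^2 - 4x + 4
f''(x) = 18x - 4
f''(-3) = 18 * (-3) - 4
= -54 - 4
= -58
Since f''(-3) < 0, the function is concave down (-1)

-1


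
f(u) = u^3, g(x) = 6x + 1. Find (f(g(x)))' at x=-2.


Using the chain rule: (f(g(x)))' = f'(g(x)) * g'(x)
First, find g(-2):
g(-2) = 6 * (-2) + 1 = -11
Next, f'(u) = 3u^2
And g'(x) = 6
So f'(g(-2)) * g'(-2)
= 3 * (-11)^2 * 6
= 3 * 121 * 6
= 2178

2178


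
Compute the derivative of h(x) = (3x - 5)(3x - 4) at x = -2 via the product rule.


Let u(x) = 3x - 5 and v(x) = 3x - 4
u'(x) = 3
v'(x) = 3
Product rule: h'(x) = u'(x)*v(x) + u(x)*v'(x)
= 3 * (3x - 4) + (3x - 5) * 3
At x = -2:
u(-2) = 3 * (-2) - 5 = -11
v(-2) = 3 * (-2) - 4 = -10
h'(-2) = 3 * (-10) + (-11) * 3
= -30 - 33
= -63

-63


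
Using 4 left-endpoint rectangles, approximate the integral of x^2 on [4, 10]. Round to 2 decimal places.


Left Riemann sum uses left endpoints of each subinterval.
Interval: [4, 10], n = 4
dx = (10 - 4) / 4 = 3/2
Left endpoints: [4, 11/2, 7, 17/2]
f values: [16, 121/4, 49, 289/4]
Sum = dx * (sum of f values)
= 3/2 * 335/2
= 1005/4 = 251.25

251.25


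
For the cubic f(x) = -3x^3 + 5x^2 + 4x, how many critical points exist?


Find where f'(x) = 0:
f(x) = -3x^3 + 5x^2 + 4x
f'(x) = -9x^2 + 10x + 4
This is a quadratic in x. Use the discriminant to count real roots.
Discriminant = (10)^2 - 4 * (-9) * 4
= 100 - (-144)
= 244
Since discriminant > 0, f'(x) = 0 has 2 real solutions.
Number of critical points: 2

2


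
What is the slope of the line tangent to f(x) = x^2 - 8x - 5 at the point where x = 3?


The slope of the tangent line equals f'(x) at the point.
f(x) = x^2 - 8x - 5
f'(x) = 2x - 8
At x = 3:
f'(3) = 2 * 3 - 8
= 6 - 8
= -2

-2


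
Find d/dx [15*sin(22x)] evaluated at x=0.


Apply the chain rule to differentiate 15*sin(22x):
d/dx [15*sin(22x)]
= 15 * cos(22x) * d/dx(22x)
= 15 * 22 * cos(22x)
= 330 * cos(22x)
Evaluate at x = 0:
= 330 * cos(0)
= 330 * 1
= 330

330
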